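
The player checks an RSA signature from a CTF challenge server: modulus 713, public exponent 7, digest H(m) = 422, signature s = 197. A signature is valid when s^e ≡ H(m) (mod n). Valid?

no

s^2 ≡ 197^2 = 38809 ≡ 307
s^4 ≡ 307^2 = 94249 ≡ 133
7 = 4 + 2 + 1, so s^7 ≡ 133·307·197 ≡ 354 (mod 713)
354 ≠ 422, so verification fails.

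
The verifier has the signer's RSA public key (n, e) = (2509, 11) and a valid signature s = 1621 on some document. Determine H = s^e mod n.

1173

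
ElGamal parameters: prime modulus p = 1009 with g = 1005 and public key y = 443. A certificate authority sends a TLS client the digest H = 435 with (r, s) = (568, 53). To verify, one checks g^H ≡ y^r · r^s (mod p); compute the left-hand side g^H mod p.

Squares mod 1009: 1005^1≡1005, 1005^2≡16, 1005^4≡256, 1005^8≡960, 1005^16≡383, 1005^32≡384, 1005^64≡142, 1005^128≡993, 1005^256≡256
435 = 256 + 128 + 32 + 16 + 2 + 1, so 1005^435 ≡ 256·993·384·383·16·1005 ≡ 9 (mod 1009)

9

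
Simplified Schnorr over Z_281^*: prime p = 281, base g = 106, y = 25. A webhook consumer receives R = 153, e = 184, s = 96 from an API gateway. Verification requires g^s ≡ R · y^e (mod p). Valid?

no

g^s mod p:
106^2 = 11236 ≡ 277
106^4 ≡ 277^2 = 76729 ≡ 16
106^8 ≡ 16^2 = 256
106^16 ≡ 256^2 = 65536 ≡ 63
106^32 ≡ 63^2 = 3969 ≡ 35
106^64 ≡ 35^2 = 1225 ≡ 101
96 = 64 + 32, so 106^96 ≡ 101·35 ≡ 163 (mod 281)
R · y^e mod p:
25^2 = 625 ≡ 63
25^4 ≡ 63^2 = 3969 ≡ 35
25^8 ≡ 35^2 = 1225 ≡ 101
25^16 ≡ 101^2 = 10201 ≡ 85
25^32 ≡ 85^2 = 7225 ≡ 200
25^64 ≡ 200^2 = 40000 ≡ 98
25^128 ≡ 98^2 = 9604 ≡ 50
184 = 128 + 32 + 16 + 8, so 25^184 ≡ 50·200·85·101 ≡ 4 (mod 281)
153·4 = 612 ≡ 50 (mod 281)
163 ≠ 50; the check fails.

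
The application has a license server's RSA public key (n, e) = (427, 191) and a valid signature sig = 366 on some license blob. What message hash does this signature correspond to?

Squares mod 427: sig^1≡366, sig^2≡305, sig^4≡366, sig^8≡305, sig^16≡366, sig^32≡305, sig^64≡366, sig^128≡305
191 = 128 + 32 + 16 + 8 + 4 + 2 + 1, so sig^191 ≡ 305·305·366·305·366·305·366 ≡ 305 (mod 427)

305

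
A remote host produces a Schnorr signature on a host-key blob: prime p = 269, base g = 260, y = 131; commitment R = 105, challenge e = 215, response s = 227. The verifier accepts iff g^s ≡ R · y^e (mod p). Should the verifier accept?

reject

g^s mod p:
260^2 = 67600 ≡ 81
260^4 ≡ 81^2 = 6561 ≡ 105
260^8 ≡ 105^2 = 11025 ≡ 265
260^16 ≡ 265^2 = 70225 ≡ 16
260^32 ≡ 16^2 = 256
260^64 ≡ 256^2 = 65536 ≡ 169
260^128 ≡ 169^2 = 28561 ≡ 47
227 = 128 + 64 + 32 + 2 + 1, so 260^227 ≡ 47·169·256·81·260 ≡ 196 (mod 269)
R · y^e mod p:
131^2 = 17161 ≡ 214
131^4 ≡ 214^2 = 45796 ≡ 66
131^8 ≡ 66^2 = 4356 ≡ 52
131^16 ≡ 52^2 = 2704 ≡ 14
131^32 ≡ 14^2 = 196
131^64 ≡ 196^2 = 38416 ≡ 218
131^128 ≡ 218^2 = 47524 ≡ 180
215 = 128 + 64 + 16 + 4 + 2 + 1, so 131^215 ≡ 180·218·14·66·214·131 ≡ 78 (mod 269)
105·78 = 8190 ≡ 120 (mod 269)
196 ≠ 120; the check fails.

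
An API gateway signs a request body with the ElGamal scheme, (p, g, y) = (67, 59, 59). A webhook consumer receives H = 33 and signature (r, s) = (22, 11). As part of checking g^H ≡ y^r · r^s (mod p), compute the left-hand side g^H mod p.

59^33 mod 67 = 1

1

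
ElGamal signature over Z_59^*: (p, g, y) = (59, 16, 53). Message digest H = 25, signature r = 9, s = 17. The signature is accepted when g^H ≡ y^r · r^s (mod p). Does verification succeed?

passes

Left side g^H mod p:
16^2 = 256 ≡ 20
16^4 ≡ 20^2 = 400 ≡ 46
16^8 ≡ 46^2 = 2116 ≡ 51
16^16 ≡ 51^2 = 2601 ≡ 5
25 = 16 + 8 + 1, so 16^25 ≡ 5·51·16 ≡ 9 (mod 59)
Right side y^r · r^s mod p:
53^2 = 2809 ≡ 36
53^4 ≡ 36^2 = 1296 ≡ 57
53^8 ≡ 57^2 = 3249 ≡ 4
9 = 8 + 1, so 53^9 ≡ 4·53 ≡ 35 (mod 59)
9^2 = 81 ≡ 22
9^4 ≡ 22^2 = 484 ≡ 12
9^8 ≡ 12^2 = 144 ≡ 26
9^16 ≡ 26^2 = 676 ≡ 27
17 = 16 + 1, so 9^17 ≡ 27·9 ≡ 7 (mod 59)
35·7 = 245 ≡ 9 (mod 59)
9 ≡ 9 (mod 59), so the signature is genuine.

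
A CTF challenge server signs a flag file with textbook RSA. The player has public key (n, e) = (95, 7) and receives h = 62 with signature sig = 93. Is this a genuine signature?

sig^2 ≡ 93^2 = 8649 ≡ 4
sig^4 ≡ 4^2 = 16
7 = 4 + 2 + 1, so sig^7 ≡ 16·4·93 ≡ 62 (mod 95)
sig^7 mod 95 = 62 matches h.

genuine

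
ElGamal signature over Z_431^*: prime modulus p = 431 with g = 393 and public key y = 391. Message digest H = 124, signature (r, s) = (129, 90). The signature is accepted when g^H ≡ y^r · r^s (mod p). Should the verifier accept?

Left side g^H mod p:
393^2 = 154449 ≡ 151
393^4 ≡ 151^2 = 22801 ≡ 389
393^8 ≡ 389^2 = 151321 ≡ 40
393^16 ≡ 40^2 = 1600 ≡ 307
393^32 ≡ 307^2 = 94249 ≡ 291
393^64 ≡ 291^2 = 84681 ≡ 205
124 = 64 + 32 + 16 + 8 + 4, so 393^124 ≡ 205·291·307·40·389 ≡ 159 (mod 431)
Right side y^r · r^s mod p:
391^2 = 152881 ≡ 307
391^4 ≡ 307^2 = 94249 ≡ 291
391^8 ≡ 291^2 = 84681 ≡ 205
391^16 ≡ 205^2 = 42025 ≡ 218
391^32 ≡ 218^2 = 47524 ≡ 114
391^64 ≡ 114^2 = 12996 ≡ 66
391^128 ≡ 66^2 = 4356 ≡ 46
129 = 128 + 1, so 391^129 ≡ 46·391 ≡ 315 (mod 431)
129^2 = 16641 ≡ 263
129^4 ≡ 263^2 = 69169 ≡ 209
129^8 ≡ 209^2 = 43681 ≡ 150
129^16 ≡ 150^2 = 22500 ≡ 88
129^32 ≡ 88^2 = 7744 ≡ 417
129^64 ≡ 417^2 = 173889 ≡ 196
90 = 64 + 16 + 8 + 2, so 129^90 ≡ 196·88·150·263 ≡ 108 (mod 431)
315·108 = 34020 ≡ 402 (mod 431)
159 ≠ 402, so verification fails.

reject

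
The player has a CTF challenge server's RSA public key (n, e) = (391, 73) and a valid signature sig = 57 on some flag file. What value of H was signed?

283

Squares mod 391: sig^1≡57, sig^2≡121, sig^4≡174, sig^8≡169, sig^16≡18, sig^32≡324, sig^64≡188
73 = 64 + 8 + 1, so sig^73 ≡ 188·169·57 ≡ 283 (mod 391)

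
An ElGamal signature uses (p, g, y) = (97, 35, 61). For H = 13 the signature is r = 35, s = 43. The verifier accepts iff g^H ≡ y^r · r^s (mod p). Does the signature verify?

Left side g^H mod p:
35^2 = 1225 ≡ 61
35^4 ≡ 61^2 = 3721 ≡ 35
35^8 ≡ 35^2 = 1225 ≡ 61
13 = 8 + 4 + 1, so 35^13 ≡ 61·35·35 ≡ 35 (mod 97)
Right side y^r · r^s mod p:
61^2 = 3721 ≡ 35
61^4 ≡ 35^2 = 1225 ≡ 61
61^8 ≡ 61^2 = 3721 ≡ 35
61^16 ≡ 35^2 = 1225 ≡ 61
61^32 ≡ 61^2 = 3721 ≡ 35
35 = 32 + 2 + 1, so 61^35 ≡ 35·35·61 ≡ 35 (mod 97)
35^2 = 1225 ≡ 61
35^4 ≡ 61^2 = 3721 ≡ 35
35^8 ≡ 35^2 = 1225 ≡ 61
35^16 ≡ 61^2 = 3721 ≡ 35
35^32 ≡ 35^2 = 1225 ≡ 61
43 = 32 + 8 + 2 + 1, so 35^43 ≡ 61·61·61·35 ≡ 35 (mod 97)
35·35 = 1225 ≡ 61 (mod 97)
35 ≠ 61, so verification fails.

does not verify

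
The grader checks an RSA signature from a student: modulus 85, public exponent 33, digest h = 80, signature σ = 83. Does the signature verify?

does not verify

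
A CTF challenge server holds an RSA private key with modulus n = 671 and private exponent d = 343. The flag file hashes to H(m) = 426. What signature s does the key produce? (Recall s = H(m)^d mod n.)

182

(H(m))^343 mod 671 = 182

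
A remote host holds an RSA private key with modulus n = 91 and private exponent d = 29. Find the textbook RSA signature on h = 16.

74

Squares mod 91: h^1≡16, h^2≡74, h^4≡16, h^8≡74, h^16≡16
29 = 16 + 8 + 4 + 1, so h^29 ≡ 16·74·16·16 ≡ 74 (mod 91)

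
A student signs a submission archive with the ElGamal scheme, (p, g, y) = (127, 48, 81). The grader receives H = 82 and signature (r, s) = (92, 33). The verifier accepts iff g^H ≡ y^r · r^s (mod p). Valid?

Left side g^H mod p:
48^2 = 2304 ≡ 18
48^4 ≡ 18^2 = 324 ≡ 70
48^8 ≡ 70^2 = 4900 ≡ 74
48^16 ≡ 74^2 = 5476 ≡ 15
48^32 ≡ 15^2 = 225 ≡ 98
48^64 ≡ 98^2 = 9604 ≡ 79
82 = 64 + 16 + 2, so 48^82 ≡ 79·15·18 ≡ 121 (mod 127)
Right side y^r · r^s mod p:
81^2 = 6561 ≡ 84
81^4 ≡ 84^2 = 7056 ≡ 71
81^8 ≡ 71^2 = 5041 ≡ 88
81^16 ≡ 88^2 = 7744 ≡ 124
81^32 ≡ 124^2 = 15376 ≡ 9
81^64 ≡ 9^2 = 81
92 = 64 + 16 + 8 + 4, so 81^92 ≡ 81·124·88·71 ≡ 21 (mod 127)
92^2 = 8464 ≡ 82
92^4 ≡ 82^2 = 6724 ≡ 120
92^8 ≡ 120^2 = 14400 ≡ 49
92^16 ≡ 49^2 = 2401 ≡ 115
92^32 ≡ 115^2 = 13225 ≡ 17
33 = 32 + 1, so 92^33 ≡ 17·92 ≡ 40 (mod 127)
21·40 = 840 ≡ 78 (mod 127)
121 ≠ 78, so verification fails.

no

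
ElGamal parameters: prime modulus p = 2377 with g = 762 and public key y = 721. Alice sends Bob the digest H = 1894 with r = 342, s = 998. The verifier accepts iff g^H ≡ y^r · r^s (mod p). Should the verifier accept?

accept

Left side g^H mod p:
Squares mod 2377: 762^1≡762, 762^2≡656, 762^4≡99, 762^8≡293, 762^16≡277, 762^32≡665, 762^64≡103, 762^128≡1101, 762^256≡2308, 762^512≡7, 762^1024≡49
1894 = 1024 + 512 + 256 + 64 + 32 + 4 + 2, so 762^1894 ≡ 49·7·2308·103·665·99·656 ≡ 1830 (mod 2377)
Right side y^r · r^s mod p:
Squares mod 2377: 721^1≡721, 721^2≡1655, 721^4≡721, 721^8≡1655, 721^16≡721, 721^32≡1655, 721^64≡721, 721^128≡1655, 721^256≡721
342 = 256 + 64 + 16 + 4 + 2, so 721^342 ≡ 721·721·721·721·1655 ≡ 1 (mod 2377)
Squares mod 2377: 342^1≡342, 342^2≡491, 342^4≡1004, 342^8≡168, 342^16≡2077, 342^32≡2051, 342^64≡1688, 342^128≡1698, 342^256≡2280, 342^512≡2278
998 = 512 + 256 + 128 + 64 + 32 + 4 + 2, so 342^998 ≡ 2278·2280·1698·1688·2051·1004·491 ≡ 1830 (mod 2377)
1·1830 = 1830 ≡ 1830 (mod 2377)
1830 ≡ 1830 (mod 2377), so the signature is genuine.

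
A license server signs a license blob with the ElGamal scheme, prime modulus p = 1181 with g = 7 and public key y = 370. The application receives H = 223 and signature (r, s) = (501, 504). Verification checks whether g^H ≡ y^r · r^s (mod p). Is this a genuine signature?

Left side g^H mod p:
7^2 = 49
7^4 ≡ 49^2 = 2401 ≡ 39
7^8 ≡ 39^2 = 1521 ≡ 340
7^16 ≡ 340^2 = 115600 ≡ 1043
7^32 ≡ 1043^2 = 1087849 ≡ 148
7^64 ≡ 148^2 = 21904 ≡ 646
7^128 ≡ 646^2 = 417316 ≡ 423
223 = 128 + 64 + 16 + 8 + 4 + 2 + 1, so 7^223 ≡ 423·646·1043·340·39·49·7 ≡ 509 (mod 1181)
Right side y^r · r^s mod p:
370^2 = 136900 ≡ 1085
370^4 ≡ 1085^2 = 1177225 ≡ 949
370^8 ≡ 949^2 = 900601 ≡ 679
370^16 ≡ 679^2 = 461041 ≡ 451
370^32 ≡ 451^2 = 203401 ≡ 269
370^64 ≡ 269^2 = 72361 ≡ 320
370^128 ≡ 320^2 = 102400 ≡ 834
370^256 ≡ 834^2 = 695556 ≡ 1128
501 = 256 + 128 + 64 + 32 + 16 + 4 + 1, so 370^501 ≡ 1128·834·320·269·451·949·370 ≡ 1116 (mod 1181)
501^2 = 251001 ≡ 629
501^4 ≡ 629^2 = 395641 ≡ 6
501^8 ≡ 6^2 = 36
501^16 ≡ 36^2 = 1296 ≡ 115
501^32 ≡ 115^2 = 13225 ≡ 234
501^64 ≡ 234^2 = 54756 ≡ 430
501^128 ≡ 430^2 = 184900 ≡ 664
501^256 ≡ 664^2 = 440896 ≡ 383
504 = 256 + 128 + 64 + 32 + 16 + 8, so 501^504 ≡ 383·664·430·234·115·36 ≡ 1155 (mod 1181)
1116·1155 = 1288980 ≡ 509 (mod 1181)
509 ≡ 509 (mod 1181), so the signature is genuine.

genuine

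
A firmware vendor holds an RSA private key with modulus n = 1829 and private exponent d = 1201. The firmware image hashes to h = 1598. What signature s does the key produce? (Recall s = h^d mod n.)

h^2 ≡ 1598^2 = 2553604 ≡ 320
h^4 ≡ 320^2 = 102400 ≡ 1805
h^8 ≡ 1805^2 = 3258025 ≡ 576
h^16 ≡ 576^2 = 331776 ≡ 727
h^32 ≡ 727^2 = 528529 ≡ 1777
h^64 ≡ 1777^2 = 3157729 ≡ 875
h^128 ≡ 875^2 = 765625 ≡ 1103
h^256 ≡ 1103^2 = 1216609 ≡ 324
h^512 ≡ 324^2 = 104976 ≡ 723
h^1024 ≡ 723^2 = 522729 ≡ 1464
1201 = 1024 + 128 + 32 + 16 + 1, so h^1201 ≡ 1464·1103·1777·727·1598 ≡ 513 (mod 1829)

513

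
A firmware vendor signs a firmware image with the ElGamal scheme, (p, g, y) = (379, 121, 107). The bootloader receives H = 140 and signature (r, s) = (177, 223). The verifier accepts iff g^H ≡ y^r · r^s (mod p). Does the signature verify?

Left side g^H mod p:
121^2 = 14641 ≡ 239
121^4 ≡ 239^2 = 57121 ≡ 271
121^8 ≡ 271^2 = 73441 ≡ 294
121^16 ≡ 294^2 = 86436 ≡ 24
121^32 ≡ 24^2 = 576 ≡ 197
121^64 ≡ 197^2 = 38809 ≡ 151
121^128 ≡ 151^2 = 22801 ≡ 61
140 = 128 + 8 + 4, so 121^140 ≡ 61·294·271 ≡ 197 (mod 379)
Right side y^r · r^s mod p:
107^2 = 11449 ≡ 79
107^4 ≡ 79^2 = 6241 ≡ 177
107^8 ≡ 177^2 = 31329 ≡ 251
107^16 ≡ 251^2 = 63001 ≡ 87
107^32 ≡ 87^2 = 7569 ≡ 368
107^64 ≡ 368^2 = 135424 ≡ 121
107^128 ≡ 121^2 = 14641 ≡ 239
177 = 128 + 32 + 16 + 1, so 107^177 ≡ 239·368·87·107 ≡ 185 (mod 379)
177^2 = 31329 ≡ 251
177^4 ≡ 251^2 = 63001 ≡ 87
177^8 ≡ 87^2 = 7569 ≡ 368
177^16 ≡ 368^2 = 135424 ≡ 121
177^32 ≡ 121^2 = 14641 ≡ 239
177^64 ≡ 239^2 = 57121 ≡ 271
177^128 ≡ 271^2 = 73441 ≡ 294
223 = 128 + 64 + 16 + 8 + 4 + 2 + 1, so 177^223 ≡ 294·271·121·368·87·251·177 ≡ 107 (mod 379)
185·107 = 19795 ≡ 87 (mod 379)
197 ≠ 87, so verification fails.

does not verify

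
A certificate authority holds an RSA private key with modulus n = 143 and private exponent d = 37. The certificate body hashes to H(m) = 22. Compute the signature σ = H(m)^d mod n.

22

Squares mod 143: (H(m))^1≡22, (H(m))^2≡55, (H(m))^4≡22, (H(m))^8≡55, (H(m))^16≡22, (H(m))^32≡55
37 = 32 + 4 + 1, so (H(m))^37 ≡ 55·22·22 ≡ 22 (mod 143)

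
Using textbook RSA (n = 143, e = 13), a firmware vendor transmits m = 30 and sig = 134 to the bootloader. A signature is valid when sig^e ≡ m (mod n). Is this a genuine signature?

sig^2 ≡ 134^2 = 17956 ≡ 81
sig^4 ≡ 81^2 = 6561 ≡ 126
sig^8 ≡ 126^2 = 15876 ≡ 3
13 = 8 + 4 + 1, so sig^13 ≡ 3·126·134 ≡ 30 (mod 143)
Since 30 equals the digest 30, verification succeeds.

genuine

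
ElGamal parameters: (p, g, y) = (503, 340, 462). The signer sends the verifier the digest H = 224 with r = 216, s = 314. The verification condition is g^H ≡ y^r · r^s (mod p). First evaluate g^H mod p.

402

340^2 = 115600 ≡ 413
340^4 ≡ 413^2 = 170569 ≡ 52
340^8 ≡ 52^2 = 2704 ≡ 189
340^16 ≡ 189^2 = 35721 ≡ 8
340^32 ≡ 8^2 = 64
340^64 ≡ 64^2 = 4096 ≡ 72
340^128 ≡ 72^2 = 5184 ≡ 154
224 = 128 + 64 + 32, so 340^224 ≡ 154·72·64 ≡ 402 (mod 503)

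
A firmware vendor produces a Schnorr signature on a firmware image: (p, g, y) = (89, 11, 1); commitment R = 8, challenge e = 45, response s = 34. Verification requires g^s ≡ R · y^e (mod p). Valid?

g^s mod p:
11^2 = 121 ≡ 32
11^4 ≡ 32^2 = 1024 ≡ 45
11^8 ≡ 45^2 = 2025 ≡ 67
11^16 ≡ 67^2 = 4489 ≡ 39
11^32 ≡ 39^2 = 1521 ≡ 8
34 = 32 + 2, so 11^34 ≡ 8·32 ≡ 78 (mod 89)
R · y^e mod p:
1^2 = 1
1^4 ≡ 1^2 = 1
1^8 ≡ 1^2 = 1
1^16 ≡ 1^2 = 1
1^32 ≡ 1^2 = 1
45 = 32 + 8 + 4 + 1, so 1^45 ≡ 1·1·1·1 ≡ 1 (mod 89)
8·1 = 8 ≡ 8 (mod 89)
78 ≠ 8; the check fails.

no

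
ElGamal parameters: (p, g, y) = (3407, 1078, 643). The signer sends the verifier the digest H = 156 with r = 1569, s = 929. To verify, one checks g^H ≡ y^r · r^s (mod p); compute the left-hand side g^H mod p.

1078^2 = 1162084 ≡ 297
1078^4 ≡ 297^2 = 88209 ≡ 3034
1078^8 ≡ 3034^2 = 9205156 ≡ 2849
1078^16 ≡ 2849^2 = 8116801 ≡ 1327
1078^32 ≡ 1327^2 = 1760929 ≡ 2917
1078^64 ≡ 2917^2 = 8508889 ≡ 1610
1078^128 ≡ 1610^2 = 2592100 ≡ 2780
156 = 128 + 16 + 8 + 4, so 1078^156 ≡ 2780·1327·2849·3034 ≡ 108 (mod 3407)

108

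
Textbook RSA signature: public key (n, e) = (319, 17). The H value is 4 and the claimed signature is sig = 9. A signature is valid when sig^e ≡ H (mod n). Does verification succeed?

Squares mod 319: sig^1≡9, sig^2≡81, sig^4≡181, sig^8≡223, sig^16≡284
17 = 16 + 1, so sig^17 ≡ 284·9 ≡ 4 (mod 319)
sig^17 mod 319 = 4 matches H.

passes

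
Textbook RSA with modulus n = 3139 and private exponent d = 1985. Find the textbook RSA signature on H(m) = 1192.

Squares mod 3139: (H(m))^1≡1192, (H(m))^2≡2036, (H(m))^4≡1816, (H(m))^8≡1906, (H(m))^16≡1013, (H(m))^32≡2855, (H(m))^64≡2181, (H(m))^128≡1176, (H(m))^256≡1816, (H(m))^512≡1906, (H(m))^1024≡1013
1985 = 1024 + 512 + 256 + 128 + 64 + 1, so (H(m))^1985 ≡ 1013·1906·1816·1176·2181·1192 ≡ 2339 (mod 3139)

2339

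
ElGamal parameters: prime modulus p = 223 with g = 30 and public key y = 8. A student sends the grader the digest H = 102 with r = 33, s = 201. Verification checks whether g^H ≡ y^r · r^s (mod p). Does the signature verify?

Left side g^H mod p:
30^2 = 900 ≡ 8
30^4 ≡ 8^2 = 64
30^8 ≡ 64^2 = 4096 ≡ 82
30^16 ≡ 82^2 = 6724 ≡ 34
30^32 ≡ 34^2 = 1156 ≡ 41
30^64 ≡ 41^2 = 1681 ≡ 120
102 = 64 + 32 + 4 + 2, so 30^102 ≡ 120·41·64·8 ≡ 32 (mod 223)
Right side y^r · r^s mod p:
8^2 = 64
8^4 ≡ 64^2 = 4096 ≡ 82
8^8 ≡ 82^2 = 6724 ≡ 34
8^16 ≡ 34^2 = 1156 ≡ 41
8^32 ≡ 41^2 = 1681 ≡ 120
33 = 32 + 1, so 8^33 ≡ 120·8 ≡ 68 (mod 223)
33^2 = 1089 ≡ 197
33^4 ≡ 197^2 = 38809 ≡ 7
33^8 ≡ 7^2 = 49
33^16 ≡ 49^2 = 2401 ≡ 171
33^32 ≡ 171^2 = 29241 ≡ 28
33^64 ≡ 28^2 = 784 ≡ 115
33^128 ≡ 115^2 = 13225 ≡ 68
201 = 128 + 64 + 8 + 1, so 33^201 ≡ 68·115·49·33 ≡ 171 (mod 223)
68·171 = 11628 ≡ 32 (mod 223)
32 ≡ 32 (mod 223), so the signature is genuine.

verifies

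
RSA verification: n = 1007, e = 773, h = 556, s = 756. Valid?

no

Squares mod 1007: s^1≡756, s^2≡567, s^4≡256, s^8≡81, s^16≡519, s^32≡492, s^64≡384, s^128≡434, s^256≡47, s^512≡195
773 = 512 + 256 + 4 + 1, so s^773 ≡ 195·47·256·756 ≡ 451 (mod 1007)
The recovered value 451 does not match the digest 556.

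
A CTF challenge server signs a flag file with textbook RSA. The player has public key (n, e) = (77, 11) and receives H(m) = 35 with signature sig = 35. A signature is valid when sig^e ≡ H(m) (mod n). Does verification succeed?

passes

Squares mod 77: sig^1≡35, sig^2≡70, sig^4≡49, sig^8≡14
11 = 8 + 2 + 1, so sig^11 ≡ 14·70·35 ≡ 35 (mod 77)
35 = H(m), so the signature checks out.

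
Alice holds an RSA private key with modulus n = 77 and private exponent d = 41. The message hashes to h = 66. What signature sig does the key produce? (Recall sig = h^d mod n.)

Squares mod 77: h^1≡66, h^2≡44, h^4≡11, h^8≡44, h^16≡11, h^32≡44
41 = 32 + 8 + 1, so h^41 ≡ 44·44·66 ≡ 33 (mod 77)

33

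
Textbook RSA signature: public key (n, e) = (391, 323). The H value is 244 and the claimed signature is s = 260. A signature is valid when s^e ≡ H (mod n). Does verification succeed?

s^2 ≡ 260^2 = 67600 ≡ 348
s^4 ≡ 348^2 = 121104 ≡ 285
s^8 ≡ 285^2 = 81225 ≡ 288
s^16 ≡ 288^2 = 82944 ≡ 52
s^32 ≡ 52^2 = 2704 ≡ 358
s^64 ≡ 358^2 = 128164 ≡ 307
s^128 ≡ 307^2 = 94249 ≡ 18
s^256 ≡ 18^2 = 324
323 = 256 + 64 + 2 + 1, so s^323 ≡ 324·307·348·260 ≡ 244 (mod 391)
s^323 mod 391 = 244 matches H.

passes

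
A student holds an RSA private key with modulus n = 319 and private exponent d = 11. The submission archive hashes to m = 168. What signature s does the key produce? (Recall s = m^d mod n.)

223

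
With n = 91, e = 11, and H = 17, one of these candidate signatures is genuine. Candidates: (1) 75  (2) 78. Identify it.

1

Candidate 1: 75^2 = 5625 ≡ 74; 75^4 ≡ 74^2 = 5476 ≡ 16; 75^8 ≡ 16^2 = 256 ≡ 74; 11 = 8 + 2 + 1, so 75^11 ≡ 74·74·75 ≡ 17 (mod 91)
  → matches H = 17
Candidate 2: 78^2 = 6084 ≡ 78; 78^4 ≡ 78^2 = 6084 ≡ 78; 78^8 ≡ 78^2 = 6084 ≡ 78; 11 = 8 + 2 + 1, so 78^11 ≡ 78·78·78 ≡ 78 (mod 91)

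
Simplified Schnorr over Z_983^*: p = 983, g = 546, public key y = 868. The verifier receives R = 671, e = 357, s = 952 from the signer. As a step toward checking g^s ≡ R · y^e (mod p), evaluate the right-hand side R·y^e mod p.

564

868^357 mod 983 = 36
R · y^e ≡ 671·36 = 24156 ≡ 564 (mod 983)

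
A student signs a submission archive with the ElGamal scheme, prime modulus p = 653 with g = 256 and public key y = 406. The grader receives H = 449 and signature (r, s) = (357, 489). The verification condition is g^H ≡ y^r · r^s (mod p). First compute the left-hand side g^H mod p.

589

Squares mod 653: 256^1≡256, 256^2≡236, 256^4≡191, 256^8≡566, 256^16≡386, 256^32≡112, 256^64≡137, 256^128≡485, 256^256≡145
449 = 256 + 128 + 64 + 1, so 256^449 ≡ 145·485·137·256 ≡ 589 (mod 653)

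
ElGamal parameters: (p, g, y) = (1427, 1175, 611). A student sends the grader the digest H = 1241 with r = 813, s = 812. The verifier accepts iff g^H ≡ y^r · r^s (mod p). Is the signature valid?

valid

Left side g^H mod p:
1175^1241 mod 1427 = 837
Right side y^r · r^s mod p:
611^813 mod 1427 = 1157
813^812 mod 1427 = 425
1157·425 = 491725 ≡ 837 (mod 1427)
837 ≡ 837 (mod 1427), so the signature is genuine.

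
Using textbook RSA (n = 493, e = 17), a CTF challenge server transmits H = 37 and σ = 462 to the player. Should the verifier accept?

σ^2 ≡ 462^2 = 213444 ≡ 468
σ^4 ≡ 468^2 = 219024 ≡ 132
σ^8 ≡ 132^2 = 17424 ≡ 169
σ^16 ≡ 169^2 = 28561 ≡ 460
17 = 16 + 1, so σ^17 ≡ 460·462 ≡ 37 (mod 493)
Since 37 equals the digest 37, verification succeeds.

accept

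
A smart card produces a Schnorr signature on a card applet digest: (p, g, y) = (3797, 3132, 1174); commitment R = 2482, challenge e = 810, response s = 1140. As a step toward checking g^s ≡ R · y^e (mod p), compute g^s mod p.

3132^2 = 9809424 ≡ 1773
3132^4 ≡ 1773^2 = 3143529 ≡ 3410
3132^8 ≡ 3410^2 = 11628100 ≡ 1686
3132^16 ≡ 1686^2 = 2842596 ≡ 2440
3132^32 ≡ 2440^2 = 5953600 ≡ 3701
3132^64 ≡ 3701^2 = 13697401 ≡ 1622
3132^128 ≡ 1622^2 = 2630884 ≡ 3360
3132^256 ≡ 3360^2 = 11289600 ≡ 1119
3132^512 ≡ 1119^2 = 1252161 ≡ 2948
3132^1024 ≡ 2948^2 = 8690704 ≡ 3168
1140 = 1024 + 64 + 32 + 16 + 4, so 3132^1140 ≡ 3168·1622·3701·2440·3410 ≡ 198 (mod 3797)

198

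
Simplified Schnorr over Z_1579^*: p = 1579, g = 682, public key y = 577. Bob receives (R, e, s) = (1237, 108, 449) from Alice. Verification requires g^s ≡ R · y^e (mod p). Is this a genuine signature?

g^s mod p:
682^2 = 465124 ≡ 898
682^4 ≡ 898^2 = 806404 ≡ 1114
682^8 ≡ 1114^2 = 1240996 ≡ 1481
682^16 ≡ 1481^2 = 2193361 ≡ 130
682^32 ≡ 130^2 = 16900 ≡ 1110
682^64 ≡ 1110^2 = 1232100 ≡ 480
682^128 ≡ 480^2 = 230400 ≡ 1445
682^256 ≡ 1445^2 = 2088025 ≡ 587
449 = 256 + 128 + 64 + 1, so 682^449 ≡ 587·1445·480·682 ≡ 1197 (mod 1579)
R · y^e mod p:
577^2 = 332929 ≡ 1339
577^4 ≡ 1339^2 = 1792921 ≡ 756
577^8 ≡ 756^2 = 571536 ≡ 1517
577^16 ≡ 1517^2 = 2301289 ≡ 686
577^32 ≡ 686^2 = 470596 ≡ 54
577^64 ≡ 54^2 = 2916 ≡ 1337
108 = 64 + 32 + 8 + 4, so 577^108 ≡ 1337·54·1517·756 ≡ 774 (mod 1579)
1237·774 = 957438 ≡ 564 (mod 1579)
1197 ≠ 564; the check fails.

forged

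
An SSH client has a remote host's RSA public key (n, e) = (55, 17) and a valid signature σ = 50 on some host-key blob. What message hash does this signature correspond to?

30

σ^2 ≡ 50^2 = 2500 ≡ 25
σ^4 ≡ 25^2 = 625 ≡ 20
σ^8 ≡ 20^2 = 400 ≡ 15
σ^16 ≡ 15^2 = 225 ≡ 5
17 = 16 + 1, so σ^17 ≡ 5·50 ≡ 30 (mod 55)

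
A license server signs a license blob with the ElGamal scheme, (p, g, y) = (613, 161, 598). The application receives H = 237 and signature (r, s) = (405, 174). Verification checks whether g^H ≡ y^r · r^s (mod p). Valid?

no

Left side g^H mod p:
Squares mod 613: 161^1≡161, 161^2≡175, 161^4≡588, 161^8≡12, 161^16≡144, 161^32≡507, 161^64≡202, 161^128≡346
237 = 128 + 64 + 32 + 8 + 4 + 1, so 161^237 ≡ 346·202·507·12·588·161 ≡ 240 (mod 613)
Right side y^r · r^s mod p:
Squares mod 613: 598^1≡598, 598^2≡225, 598^4≡359, 598^8≡151, 598^16≡120, 598^32≡301, 598^64≡490, 598^128≡417, 598^256≡410
405 = 256 + 128 + 16 + 4 + 1, so 598^405 ≡ 410·417·120·359·598 ≡ 69 (mod 613)
Squares mod 613: 405^1≡405, 405^2≡354, 405^4≡264, 405^8≡427, 405^16≡268, 405^32≡103, 405^64≡188, 405^128≡403
174 = 128 + 32 + 8 + 4 + 2, so 405^174 ≡ 403·103·427·264·354 ≡ 529 (mod 613)
69·529 = 36501 ≡ 334 (mod 613)
240 ≠ 334, so verification fails.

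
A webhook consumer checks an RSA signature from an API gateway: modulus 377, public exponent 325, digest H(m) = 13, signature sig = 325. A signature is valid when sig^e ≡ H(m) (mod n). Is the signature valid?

sig^2 ≡ 325^2 = 105625 ≡ 65
sig^4 ≡ 65^2 = 4225 ≡ 78
sig^8 ≡ 78^2 = 6084 ≡ 52
sig^16 ≡ 52^2 = 2704 ≡ 65
sig^32 ≡ 65^2 = 4225 ≡ 78
sig^64 ≡ 78^2 = 6084 ≡ 52
sig^128 ≡ 52^2 = 2704 ≡ 65
sig^256 ≡ 65^2 = 4225 ≡ 78
325 = 256 + 64 + 4 + 1, so sig^325 ≡ 78·52·78·325 ≡ 13 (mod 377)
sig^325 mod 377 = 13 matches H(m).

valid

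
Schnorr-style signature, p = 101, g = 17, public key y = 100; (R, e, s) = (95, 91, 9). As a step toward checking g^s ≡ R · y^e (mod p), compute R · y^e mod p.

6

100^2 = 10000 ≡ 1
100^4 ≡ 1^2 = 1
100^8 ≡ 1^2 = 1
100^16 ≡ 1^2 = 1
100^32 ≡ 1^2 = 1
100^64 ≡ 1^2 = 1
91 = 64 + 16 + 8 + 2 + 1, so 100^91 ≡ 1·1·1·1·100 ≡ 100 (mod 101)
R · y^e ≡ 95·100 = 9500 ≡ 6 (mod 101)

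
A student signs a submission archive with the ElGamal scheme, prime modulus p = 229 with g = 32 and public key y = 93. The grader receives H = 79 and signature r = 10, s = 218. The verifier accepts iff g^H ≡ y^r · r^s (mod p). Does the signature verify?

Left side g^H mod p:
Squares mod 229: 32^1≡32, 32^2≡108, 32^4≡214, 32^8≡225, 32^16≡16, 32^32≡27, 32^64≡42
79 = 64 + 8 + 4 + 2 + 1, so 32^79 ≡ 42·225·214·108·32 ≡ 21 (mod 229)
Right side y^r · r^s mod p:
Squares mod 229: 93^1≡93, 93^2≡176, 93^4≡61, 93^8≡57
10 = 8 + 2, so 93^10 ≡ 57·176 ≡ 185 (mod 229)
Squares mod 229: 10^1≡10, 10^2≡100, 10^4≡153, 10^8≡51, 10^16≡82, 10^32≡83, 10^64≡19, 10^128≡132
218 = 128 + 64 + 16 + 8 + 2, so 10^218 ≡ 132·19·82·51·100 ≡ 181 (mod 229)
185·181 = 33485 ≡ 51 (mod 229)
21 ≠ 51, so verification fails.

does not verify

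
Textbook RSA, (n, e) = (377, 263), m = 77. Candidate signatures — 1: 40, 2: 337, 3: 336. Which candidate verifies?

Candidate 1: Squares mod 377: 40^1≡40, 40^2≡92, 40^4≡170, 40^8≡248, 40^16≡53, 40^32≡170, 40^64≡248, 40^128≡53, 40^256≡170; 263 = 256 + 4 + 2 + 1, so 40^263 ≡ 170·170·92·40 ≡ 300 (mod 377)
Candidate 2: Squares mod 377: 337^1≡337, 337^2≡92, 337^4≡170, 337^8≡248, 337^16≡53, 337^32≡170, 337^64≡248, 337^128≡53, 337^256≡170; 263 = 256 + 4 + 2 + 1, so 337^263 ≡ 170·170·92·337 ≡ 77 (mod 377)
  → matches m = 77
Candidate 3: Squares mod 377: 336^1≡336, 336^2≡173, 336^4≡146, 336^8≡204, 336^16≡146, 336^32≡204, 336^64≡146, 336^128≡204, 336^256≡146; 263 = 256 + 4 + 2 + 1, so 336^263 ≡ 146·146·173·336 ≡ 331 (mod 377)

2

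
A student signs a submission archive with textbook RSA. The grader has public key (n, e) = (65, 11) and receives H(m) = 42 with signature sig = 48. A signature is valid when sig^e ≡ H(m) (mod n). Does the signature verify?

sig^2 ≡ 48^2 = 2304 ≡ 29
sig^4 ≡ 29^2 = 841 ≡ 61
sig^8 ≡ 61^2 = 3721 ≡ 16
11 = 8 + 2 + 1, so sig^11 ≡ 16·29·48 ≡ 42 (mod 65)
sig^11 mod 65 = 42 matches H(m).

verifies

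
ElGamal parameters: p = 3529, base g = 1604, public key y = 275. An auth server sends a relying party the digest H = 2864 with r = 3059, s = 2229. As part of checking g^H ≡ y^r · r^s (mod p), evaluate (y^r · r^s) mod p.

275^2 = 75625 ≡ 1516
275^4 ≡ 1516^2 = 2298256 ≡ 877
275^8 ≡ 877^2 = 769129 ≡ 3336
275^16 ≡ 3336^2 = 11128896 ≡ 1959
275^32 ≡ 1959^2 = 3837681 ≡ 1658
275^64 ≡ 1658^2 = 2748964 ≡ 3402
275^128 ≡ 3402^2 = 11573604 ≡ 2013
275^256 ≡ 2013^2 = 4052169 ≡ 877
275^512 ≡ 877^2 = 769129 ≡ 3336
275^1024 ≡ 3336^2 = 11128896 ≡ 1959
275^2048 ≡ 1959^2 = 3837681 ≡ 1658
3059 = 2048 + 512 + 256 + 128 + 64 + 32 + 16 + 2 + 1, so 275^3059 ≡ 1658·3336·877·2013·3402·1658·1959·1516·275 ≡ 2028 (mod 3529)
3059^2 = 9357481 ≡ 2102
3059^4 ≡ 2102^2 = 4418404 ≡ 96
3059^8 ≡ 96^2 = 9216 ≡ 2158
3059^16 ≡ 2158^2 = 4656964 ≡ 2213
3059^32 ≡ 2213^2 = 4897369 ≡ 2646
3059^64 ≡ 2646^2 = 7001316 ≡ 3309
3059^128 ≡ 3309^2 = 10949481 ≡ 2523
3059^256 ≡ 2523^2 = 6365529 ≡ 2742
3059^512 ≡ 2742^2 = 7518564 ≡ 1794
3059^1024 ≡ 1794^2 = 3218436 ≡ 3517
3059^2048 ≡ 3517^2 = 12369289 ≡ 144
2229 = 2048 + 128 + 32 + 16 + 4 + 1, so 3059^2229 ≡ 144·2523·2646·2213·96·3059 ≡ 154 (mod 3529)
y^r · r^s ≡ 2028·154 = 312312 ≡ 1760 (mod 3529)

1760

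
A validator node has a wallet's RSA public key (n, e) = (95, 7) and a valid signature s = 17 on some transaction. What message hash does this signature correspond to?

s^2 ≡ 17^2 = 289 ≡ 4
s^4 ≡ 4^2 = 16
7 = 4 + 2 + 1, so s^7 ≡ 16·4·17 ≡ 43 (mod 95)

43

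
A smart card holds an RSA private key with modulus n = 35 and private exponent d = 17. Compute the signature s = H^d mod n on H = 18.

Squares mod 35: H^1≡18, H^2≡9, H^4≡11, H^8≡16, H^16≡11
17 = 16 + 1, so H^17 ≡ 11·18 ≡ 23 (mod 35)

23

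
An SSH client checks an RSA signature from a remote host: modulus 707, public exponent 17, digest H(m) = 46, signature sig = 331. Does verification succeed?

passes

sig^2 ≡ 331^2 = 109561 ≡ 683
sig^4 ≡ 683^2 = 466489 ≡ 576
sig^8 ≡ 576^2 = 331776 ≡ 193
sig^16 ≡ 193^2 = 37249 ≡ 485
17 = 16 + 1, so sig^17 ≡ 485·331 ≡ 46 (mod 707)
Since 46 equals the digest 46, verification succeeds.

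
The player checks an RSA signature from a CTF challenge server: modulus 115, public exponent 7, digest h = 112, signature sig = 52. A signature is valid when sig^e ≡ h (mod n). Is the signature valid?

invalid

Squares mod 115: sig^1≡52, sig^2≡59, sig^4≡31
7 = 4 + 2 + 1, so sig^7 ≡ 31·59·52 ≡ 3 (mod 115)
The recovered value 3 does not match the digest 112.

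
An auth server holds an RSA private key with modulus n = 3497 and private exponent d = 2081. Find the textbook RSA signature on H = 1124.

1575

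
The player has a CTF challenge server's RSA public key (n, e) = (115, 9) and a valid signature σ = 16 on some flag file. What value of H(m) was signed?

σ^2 ≡ 16^2 = 256 ≡ 26
σ^4 ≡ 26^2 = 676 ≡ 101
σ^8 ≡ 101^2 = 10201 ≡ 81
9 = 8 + 1, so σ^9 ≡ 81·16 ≡ 31 (mod 115)

31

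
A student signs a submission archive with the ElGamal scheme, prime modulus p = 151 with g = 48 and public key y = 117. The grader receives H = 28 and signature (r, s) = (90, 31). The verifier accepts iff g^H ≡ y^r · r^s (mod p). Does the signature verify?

Left side g^H mod p:
48^2 = 2304 ≡ 39
48^4 ≡ 39^2 = 1521 ≡ 11
48^8 ≡ 11^2 = 121
48^16 ≡ 121^2 = 14641 ≡ 145
28 = 16 + 8 + 4, so 48^28 ≡ 145·121·11 ≡ 17 (mod 151)
Right side y^r · r^s mod p:
117^2 = 13689 ≡ 99
117^4 ≡ 99^2 = 9801 ≡ 137
117^8 ≡ 137^2 = 18769 ≡ 45
117^16 ≡ 45^2 = 2025 ≡ 62
117^32 ≡ 62^2 = 3844 ≡ 69
117^64 ≡ 69^2 = 4761 ≡ 80
90 = 64 + 16 + 8 + 2, so 117^90 ≡ 80·62·45·99 ≡ 64 (mod 151)
90^2 = 8100 ≡ 97
90^4 ≡ 97^2 = 9409 ≡ 47
90^8 ≡ 47^2 = 2209 ≡ 95
90^16 ≡ 95^2 = 9025 ≡ 116
31 = 16 + 8 + 4 + 2 + 1, so 90^31 ≡ 116·95·47·97·90 ≡ 22 (mod 151)
64·22 = 1408 ≡ 49 (mod 151)
17 ≠ 49, so verification fails.

does not verify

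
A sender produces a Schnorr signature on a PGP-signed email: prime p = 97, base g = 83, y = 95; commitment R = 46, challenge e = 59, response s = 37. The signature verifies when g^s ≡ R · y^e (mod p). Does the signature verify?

verifies

g^s mod p:
Squares mod 97: 83^1≡83, 83^2≡2, 83^4≡4, 83^8≡16, 83^16≡62, 83^32≡61
37 = 32 + 4 + 1, so 83^37 ≡ 61·4·83 ≡ 76 (mod 97)
R · y^e mod p:
Squares mod 97: 95^1≡95, 95^2≡4, 95^4≡16, 95^8≡62, 95^16≡61, 95^32≡35
59 = 32 + 16 + 8 + 2 + 1, so 95^59 ≡ 35·61·62·4·95 ≡ 86 (mod 97)
46·86 = 3956 ≡ 76 (mod 97)
76 ≡ 76 (mod 97); signature holds.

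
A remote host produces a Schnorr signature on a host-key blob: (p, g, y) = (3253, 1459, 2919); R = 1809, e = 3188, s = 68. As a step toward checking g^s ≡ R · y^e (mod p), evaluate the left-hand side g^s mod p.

588

1459^2 = 2128681 ≡ 1219
1459^4 ≡ 1219^2 = 1485961 ≡ 2593
1459^8 ≡ 2593^2 = 6723649 ≡ 2951
1459^16 ≡ 2951^2 = 8708401 ≡ 120
1459^32 ≡ 120^2 = 14400 ≡ 1388
1459^64 ≡ 1388^2 = 1926544 ≡ 768
68 = 64 + 4, so 1459^68 ≡ 768·2593 ≡ 588 (mod 3253)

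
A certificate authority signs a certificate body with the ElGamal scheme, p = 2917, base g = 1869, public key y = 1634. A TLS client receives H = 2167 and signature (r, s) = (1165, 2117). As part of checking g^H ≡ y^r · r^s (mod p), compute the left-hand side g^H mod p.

1869^2 = 3493161 ≡ 1512
1869^4 ≡ 1512^2 = 2286144 ≡ 2133
1869^8 ≡ 2133^2 = 4549689 ≡ 2086
1869^16 ≡ 2086^2 = 4351396 ≡ 2149
1869^32 ≡ 2149^2 = 4618201 ≡ 590
1869^64 ≡ 590^2 = 348100 ≡ 977
1869^128 ≡ 977^2 = 954529 ≡ 670
1869^256 ≡ 670^2 = 448900 ≡ 2599
1869^512 ≡ 2599^2 = 6754801 ≡ 1946
1869^1024 ≡ 1946^2 = 3786916 ≡ 650
1869^2048 ≡ 650^2 = 422500 ≡ 2452
2167 = 2048 + 64 + 32 + 16 + 4 + 2 + 1, so 1869^2167 ≡ 2452·977·590·2149·2133·1512·1869 ≡ 2189 (mod 2917)

2189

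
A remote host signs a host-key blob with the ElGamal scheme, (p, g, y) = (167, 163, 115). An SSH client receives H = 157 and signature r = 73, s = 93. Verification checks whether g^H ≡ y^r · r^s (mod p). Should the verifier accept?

Left side g^H mod p:
163^157 mod 167 = 69
Right side y^r · r^s mod p:
115^73 mod 167 = 66
73^93 mod 167 = 26
66·26 = 1716 ≡ 46 (mod 167)
69 ≠ 46, so verification fails.

reject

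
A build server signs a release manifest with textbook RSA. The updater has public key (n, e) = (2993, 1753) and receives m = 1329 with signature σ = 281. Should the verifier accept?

reject

σ^2 ≡ 281^2 = 78961 ≡ 1143
σ^4 ≡ 1143^2 = 1306449 ≡ 1501
σ^8 ≡ 1501^2 = 2253001 ≡ 2265
σ^16 ≡ 2265^2 = 5130225 ≡ 223
σ^32 ≡ 223^2 = 49729 ≡ 1841
σ^64 ≡ 1841^2 = 3389281 ≡ 1205
σ^128 ≡ 1205^2 = 1452025 ≡ 420
σ^256 ≡ 420^2 = 176400 ≡ 2806
σ^512 ≡ 2806^2 = 7873636 ≡ 2046
σ^1024 ≡ 2046^2 = 4186116 ≡ 1902
1753 = 1024 + 512 + 128 + 64 + 16 + 8 + 1, so σ^1753 ≡ 1902·2046·420·1205·223·2265·281 ≡ 1664 (mod 2993)
1664 ≠ 1329, so verification fails.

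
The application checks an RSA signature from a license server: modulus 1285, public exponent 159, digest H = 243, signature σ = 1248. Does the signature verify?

does not verify

Squares mod 1285: σ^1≡1248, σ^2≡84, σ^4≡631, σ^8≡1096, σ^16≡1026, σ^32≡261, σ^64≡16, σ^128≡256
159 = 128 + 16 + 8 + 4 + 2 + 1, so σ^159 ≡ 256·1026·1096·631·84·1248 ≡ 1042 (mod 1285)
The recovered value 1042 does not match the digest 243.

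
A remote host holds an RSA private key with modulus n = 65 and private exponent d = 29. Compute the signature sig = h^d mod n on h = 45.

15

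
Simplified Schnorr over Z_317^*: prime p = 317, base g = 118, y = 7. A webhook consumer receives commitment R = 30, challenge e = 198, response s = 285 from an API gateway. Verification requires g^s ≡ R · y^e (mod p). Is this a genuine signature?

g^s mod p:
Squares mod 317: 118^1≡118, 118^2≡293, 118^4≡259, 118^8≡194, 118^16≡230, 118^32≡278, 118^64≡253, 118^128≡292, 118^256≡308
285 = 256 + 16 + 8 + 4 + 1, so 118^285 ≡ 308·230·194·259·118 ≡ 62 (mod 317)
R · y^e mod p:
Squares mod 317: 7^1≡7, 7^2≡49, 7^4≡182, 7^8≡156, 7^16≡244, 7^32≡257, 7^64≡113, 7^128≡89
198 = 128 + 64 + 4 + 2, so 7^198 ≡ 89·113·182·49 ≡ 150 (mod 317)
30·150 = 4500 ≡ 62 (mod 317)
62 ≡ 62 (mod 317); signature holds.

genuine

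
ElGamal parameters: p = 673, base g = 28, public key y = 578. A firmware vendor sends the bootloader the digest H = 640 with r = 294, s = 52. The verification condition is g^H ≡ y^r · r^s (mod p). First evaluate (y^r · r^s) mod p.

208

578^2 = 334084 ≡ 276
578^4 ≡ 276^2 = 76176 ≡ 127
578^8 ≡ 127^2 = 16129 ≡ 650
578^16 ≡ 650^2 = 422500 ≡ 529
578^32 ≡ 529^2 = 279841 ≡ 546
578^64 ≡ 546^2 = 298116 ≡ 650
578^128 ≡ 650^2 = 422500 ≡ 529
578^256 ≡ 529^2 = 279841 ≡ 546
294 = 256 + 32 + 4 + 2, so 578^294 ≡ 546·546·127·276 ≡ 58 (mod 673)
294^2 = 86436 ≡ 292
294^4 ≡ 292^2 = 85264 ≡ 466
294^8 ≡ 466^2 = 217156 ≡ 450
294^16 ≡ 450^2 = 202500 ≡ 600
294^32 ≡ 600^2 = 360000 ≡ 618
52 = 32 + 16 + 4, so 294^52 ≡ 618·600·466 ≡ 50 (mod 673)
y^r · r^s ≡ 58·50 = 2900 ≡ 208 (mod 673)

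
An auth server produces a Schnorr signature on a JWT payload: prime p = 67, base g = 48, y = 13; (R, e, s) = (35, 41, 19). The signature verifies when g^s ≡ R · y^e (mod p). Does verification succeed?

g^s mod p:
48^2 = 2304 ≡ 26
48^4 ≡ 26^2 = 676 ≡ 6
48^8 ≡ 6^2 = 36
48^16 ≡ 36^2 = 1296 ≡ 23
19 = 16 + 2 + 1, so 48^19 ≡ 23·26·48 ≡ 28 (mod 67)
R · y^e mod p:
13^2 = 169 ≡ 35
13^4 ≡ 35^2 = 1225 ≡ 19
13^8 ≡ 19^2 = 361 ≡ 26
13^16 ≡ 26^2 = 676 ≡ 6
13^32 ≡ 6^2 = 36
41 = 32 + 8 + 1, so 13^41 ≡ 36·26·13 ≡ 41 (mod 67)
35·41 = 1435 ≡ 28 (mod 67)
28 ≡ 28 (mod 67); signature holds.

passes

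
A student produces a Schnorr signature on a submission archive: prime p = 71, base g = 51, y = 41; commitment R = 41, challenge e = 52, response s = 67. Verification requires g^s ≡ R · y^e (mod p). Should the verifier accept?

reject

g^s mod p:
51^67 mod 71 = 34
R · y^e mod p:
41^52 mod 71 = 20
41·20 = 820 ≡ 39 (mod 71)
34 ≠ 39; the check fails.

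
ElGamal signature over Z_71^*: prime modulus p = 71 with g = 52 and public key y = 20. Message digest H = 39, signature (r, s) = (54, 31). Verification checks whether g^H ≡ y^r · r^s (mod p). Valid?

no

Left side g^H mod p:
52^2 = 2704 ≡ 6
52^4 ≡ 6^2 = 36
52^8 ≡ 36^2 = 1296 ≡ 18
52^16 ≡ 18^2 = 324 ≡ 40
52^32 ≡ 40^2 = 1600 ≡ 38
39 = 32 + 4 + 2 + 1, so 52^39 ≡ 38·36·6·52 ≡ 35 (mod 71)
Right side y^r · r^s mod p:
20^2 = 400 ≡ 45
20^4 ≡ 45^2 = 2025 ≡ 37
20^8 ≡ 37^2 = 1369 ≡ 20
20^16 ≡ 20^2 = 400 ≡ 45
20^32 ≡ 45^2 = 2025 ≡ 37
54 = 32 + 16 + 4 + 2, so 20^54 ≡ 37·45·37·45 ≡ 30 (mod 71)
54^2 = 2916 ≡ 5
54^4 ≡ 5^2 = 25
54^8 ≡ 25^2 = 625 ≡ 57
54^16 ≡ 57^2 = 3249 ≡ 54
31 = 16 + 8 + 4 + 2 + 1, so 54^31 ≡ 54·57·25·5·54 ≡ 54 (mod 71)
30·54 = 1620 ≡ 58 (mod 71)
35 ≠ 58, so verification fails.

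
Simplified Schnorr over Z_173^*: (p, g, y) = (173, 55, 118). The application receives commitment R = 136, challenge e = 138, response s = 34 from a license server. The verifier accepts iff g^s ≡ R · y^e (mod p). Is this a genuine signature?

forged

g^s mod p:
55^2 = 3025 ≡ 84
55^4 ≡ 84^2 = 7056 ≡ 136
55^8 ≡ 136^2 = 18496 ≡ 158
55^16 ≡ 158^2 = 24964 ≡ 52
55^32 ≡ 52^2 = 2704 ≡ 109
34 = 32 + 2, so 55^34 ≡ 109·84 ≡ 160 (mod 173)
R · y^e mod p:
118^2 = 13924 ≡ 84
118^4 ≡ 84^2 = 7056 ≡ 136
118^8 ≡ 136^2 = 18496 ≡ 158
118^16 ≡ 158^2 = 24964 ≡ 52
118^32 ≡ 52^2 = 2704 ≡ 109
118^64 ≡ 109^2 = 11881 ≡ 117
118^128 ≡ 117^2 = 13689 ≡ 22
138 = 128 + 8 + 2, so 118^138 ≡ 22·158·84 ≡ 133 (mod 173)
136·133 = 18088 ≡ 96 (mod 173)
160 ≠ 96; the check fails.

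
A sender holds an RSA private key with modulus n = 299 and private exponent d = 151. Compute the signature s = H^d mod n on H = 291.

H^2 ≡ 291^2 = 84681 ≡ 64
H^4 ≡ 64^2 = 4096 ≡ 209
H^8 ≡ 209^2 = 43681 ≡ 27
H^16 ≡ 27^2 = 729 ≡ 131
H^32 ≡ 131^2 = 17161 ≡ 118
H^64 ≡ 118^2 = 13924 ≡ 170
H^128 ≡ 170^2 = 28900 ≡ 196
151 = 128 + 16 + 4 + 2 + 1, so H^151 ≡ 196·131·209·64·291 ≡ 203 (mod 299)

203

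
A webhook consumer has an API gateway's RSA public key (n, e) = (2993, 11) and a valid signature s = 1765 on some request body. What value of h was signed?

1392

s^2 ≡ 1765^2 = 3115225 ≡ 2505
s^4 ≡ 2505^2 = 6275025 ≡ 1697
s^8 ≡ 1697^2 = 2879809 ≡ 543
11 = 8 + 2 + 1, so s^11 ≡ 543·2505·1765 ≡ 1392 (mod 2993)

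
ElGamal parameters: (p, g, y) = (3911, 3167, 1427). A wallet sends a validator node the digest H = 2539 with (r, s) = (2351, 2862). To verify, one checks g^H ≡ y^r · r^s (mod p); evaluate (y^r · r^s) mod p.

1071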